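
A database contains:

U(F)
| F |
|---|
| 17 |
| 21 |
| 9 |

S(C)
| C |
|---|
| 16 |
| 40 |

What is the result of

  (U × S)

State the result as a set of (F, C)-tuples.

{(17, 16), (17, 40), (21, 16), (21, 40), (9, 16), (9, 40)}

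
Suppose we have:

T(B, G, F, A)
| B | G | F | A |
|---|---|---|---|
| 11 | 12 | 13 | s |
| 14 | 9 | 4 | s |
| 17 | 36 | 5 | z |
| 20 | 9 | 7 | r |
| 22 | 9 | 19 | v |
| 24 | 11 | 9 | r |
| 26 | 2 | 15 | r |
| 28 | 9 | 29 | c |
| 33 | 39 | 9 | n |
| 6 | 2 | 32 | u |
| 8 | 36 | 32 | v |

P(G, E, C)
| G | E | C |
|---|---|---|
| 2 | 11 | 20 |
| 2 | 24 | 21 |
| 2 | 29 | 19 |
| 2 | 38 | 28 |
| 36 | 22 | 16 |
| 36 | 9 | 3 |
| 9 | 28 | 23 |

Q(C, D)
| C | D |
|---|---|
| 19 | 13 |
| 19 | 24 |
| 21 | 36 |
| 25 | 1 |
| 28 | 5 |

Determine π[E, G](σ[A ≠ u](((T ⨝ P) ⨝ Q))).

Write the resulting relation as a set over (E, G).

{(24, 2), (29, 2), (38, 2)}

T ⋈ P (natural join on G): {(14, 9, 4, s, 28, 23), (17, 36, 5, z, 22, 16), (17, 36, 5, z, 9, 3), (20, 9, 7, r, 28, 23), (22, 9, 19, v, 28, 23), (26, 2, 15, r, 11, 20), (26, 2, 15, r, 24, 21), (26, 2, 15, r, 29, 19), (26, 2, 15, r, 38, 28), (28, 9, 29, c, 28, 23), (6, 2, 32, u, 11, 20), (6, 2, 32, u, 24, 21), (6, 2, 32, u, 29, 19), (6, 2, 32, u, 38, 28), (8, 36, 32, v, 22, 16), (8, 36, 32, v, 9, 3)}
(T ⨝ P) ⋈ Q (natural join on C): {(26, 2, 15, r, 24, 21, 36), (26, 2, 15, r, 29, 19, 13), (26, 2, 15, r, 29, 19, 24), (26, 2, 15, r, 38, 28, 5), (6, 2, 32, u, 24, 21, 36), (6, 2, 32, u, 29, 19, 13), (6, 2, 32, u, 29, 19, 24), (6, 2, 32, u, 38, 28, 5)}
Apply σ_{A ≠ u}; surviving tuples: {(26, 2, 15, r, 24, 21, 36), (26, 2, 15, r, 29, 19, 13), (26, 2, 15, r, 29, 19, 24), (26, 2, 15, r, 38, 28, 5)}
Keep only column(s) E, G (1 duplicate(s) eliminated): {(24, 2), (29, 2), (38, 2)}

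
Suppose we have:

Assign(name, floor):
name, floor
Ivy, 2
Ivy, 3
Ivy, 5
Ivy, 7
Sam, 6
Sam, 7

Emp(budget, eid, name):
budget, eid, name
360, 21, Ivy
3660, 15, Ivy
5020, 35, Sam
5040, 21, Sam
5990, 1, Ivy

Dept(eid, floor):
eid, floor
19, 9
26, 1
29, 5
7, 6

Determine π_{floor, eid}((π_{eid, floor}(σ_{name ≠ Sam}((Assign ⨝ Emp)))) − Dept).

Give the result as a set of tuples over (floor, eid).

Joining Assign and Emp on name yields {(Ivy, 2, 360, 21), (Ivy, 2, 3660, 15), (Ivy, 2, 5990, 1), (Ivy, 3, 360, 21), (Ivy, 3, 3660, 15), (Ivy, 3, 5990, 1), (Ivy, 5, 360, 21), (Ivy, 5, 3660, 15), (Ivy, 5, 5990, 1), (Ivy, 7, 360, 21), (Ivy, 7, 3660, 15), (Ivy, 7, 5990, 1), (Sam, 6, 5020, 35), (Sam, 6, 5040, 21), (Sam, 7, 5020, 35), (Sam, 7, 5040, 21)}.
Filtering on name ≠ Sam leaves {(Ivy, 2, 360, 21), (Ivy, 2, 3660, 15), (Ivy, 2, 5990, 1), (Ivy, 3, 360, 21), (Ivy, 3, 3660, 15), (Ivy, 3, 5990, 1), (Ivy, 5, 360, 21), (Ivy, 5, 3660, 15), (Ivy, 5, 5990, 1), (Ivy, 7, 360, 21), (Ivy, 7, 3660, 15), (Ivy, 7, 5990, 1)}.
Projecting to eid, floor: {(1, 2), (1, 3), (1, 5), (1, 7), (15, 2), (15, 3), (15, 5), (15, 7), (21, 2), (21, 3), (21, 5), (21, 7)}
Set difference of the two operands is {(1, 2), (1, 3), (1, 5), (1, 7), (15, 2), (15, 3), (15, 5), (15, 7), (21, 2), (21, 3), (21, 5), (21, 7)}.
Projecting to floor, eid: {(2, 1), (2, 15), (2, 21), (3, 1), (3, 15), (3, 21), (5, 1), (5, 15), (5, 21), (7, 1), (7, 15), (7, 21)}

{(2, 1), (2, 15), (2, 21), (3, 1), (3, 15), (3, 21), (5, 1), (5, 15), (5, 21), (7, 1), (7, 15), (7, 21)}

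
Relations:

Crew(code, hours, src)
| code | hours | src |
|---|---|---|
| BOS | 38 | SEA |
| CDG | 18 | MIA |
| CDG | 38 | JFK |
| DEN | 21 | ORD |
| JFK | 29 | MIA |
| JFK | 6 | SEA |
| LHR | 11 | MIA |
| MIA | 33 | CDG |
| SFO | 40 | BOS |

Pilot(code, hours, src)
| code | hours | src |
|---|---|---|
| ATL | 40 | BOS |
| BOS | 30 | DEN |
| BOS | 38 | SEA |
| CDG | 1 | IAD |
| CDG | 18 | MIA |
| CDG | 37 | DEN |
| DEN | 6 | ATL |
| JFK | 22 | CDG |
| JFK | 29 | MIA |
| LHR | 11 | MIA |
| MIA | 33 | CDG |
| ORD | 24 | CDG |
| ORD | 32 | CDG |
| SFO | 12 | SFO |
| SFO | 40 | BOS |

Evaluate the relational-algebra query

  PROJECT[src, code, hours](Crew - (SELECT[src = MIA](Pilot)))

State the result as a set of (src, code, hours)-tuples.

{(BOS, SFO, 40), (CDG, MIA, 33), (JFK, CDG, 38), (ORD, DEN, 21), (SEA, BOS, 38), (SEA, JFK, 6)}

Apply σ_{src = MIA}; surviving tuples: {(CDG, 18, MIA), (JFK, 29, MIA), (LHR, 11, MIA)}
Set difference of the two operands is {(BOS, 38, SEA), (CDG, 38, JFK), (DEN, 21, ORD), (JFK, 6, SEA), (MIA, 33, CDG), (SFO, 40, BOS)}.
Projecting to src, code, hours: {(BOS, SFO, 40), (CDG, MIA, 33), (JFK, CDG, 38), (ORD, DEN, 21), (SEA, BOS, 38), (SEA, JFK, 6)}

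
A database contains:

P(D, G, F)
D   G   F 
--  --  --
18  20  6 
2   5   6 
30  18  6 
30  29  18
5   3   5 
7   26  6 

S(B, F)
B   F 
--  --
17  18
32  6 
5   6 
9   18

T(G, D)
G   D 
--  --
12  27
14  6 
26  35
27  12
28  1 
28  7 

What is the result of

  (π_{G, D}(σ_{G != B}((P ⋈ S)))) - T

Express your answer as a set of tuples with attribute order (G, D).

{(18, 30), (20, 18), (26, 7), (29, 30), (5, 2)}

P ⋈ S (natural join on F): {(18, 20, 6, 32), (18, 20, 6, 5), (2, 5, 6, 32), (2, 5, 6, 5), (30, 18, 6, 32), (30, 18, 6, 5), (30, 29, 18, 17), (30, 29, 18, 9), (7, 26, 6, 32), (7, 26, 6, 5)}
Filtering on G != B leaves {(18, 20, 6, 32), (18, 20, 6, 5), (2, 5, 6, 32), (30, 18, 6, 32), (30, 18, 6, 5), (30, 29, 18, 17), (30, 29, 18, 9), (7, 26, 6, 32), (7, 26, 6, 5)}.
π[G, D]: project onto (G, D) (4 duplicate(s) eliminated) → {(18, 30), (20, 18), (26, 7), (29, 30), (5, 2)}
Taking the difference: {(18, 30), (20, 18), (26, 7), (29, 30), (5, 2)}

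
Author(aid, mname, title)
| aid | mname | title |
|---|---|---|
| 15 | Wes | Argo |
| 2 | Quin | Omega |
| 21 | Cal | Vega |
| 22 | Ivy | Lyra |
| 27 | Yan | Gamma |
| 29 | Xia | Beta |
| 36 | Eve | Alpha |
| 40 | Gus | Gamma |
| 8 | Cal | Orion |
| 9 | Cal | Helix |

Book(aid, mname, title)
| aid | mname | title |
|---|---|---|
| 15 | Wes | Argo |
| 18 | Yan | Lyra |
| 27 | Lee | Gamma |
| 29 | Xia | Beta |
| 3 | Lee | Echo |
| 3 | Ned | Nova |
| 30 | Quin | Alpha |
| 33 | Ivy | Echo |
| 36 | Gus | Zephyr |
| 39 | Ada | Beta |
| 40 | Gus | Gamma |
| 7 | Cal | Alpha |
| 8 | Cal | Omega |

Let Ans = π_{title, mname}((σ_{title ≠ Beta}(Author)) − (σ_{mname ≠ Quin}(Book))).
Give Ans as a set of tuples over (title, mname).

{(Alpha, Eve), (Gamma, Yan), (Helix, Cal), (Lyra, Ivy), (Omega, Quin), (Orion, Cal), (Vega, Cal)}

Apply σ_{title ≠ Beta}; surviving tuples: {(15, Wes, Argo), (2, Quin, Omega), (21, Cal, Vega), (22, Ivy, Lyra), (27, Yan, Gamma), (36, Eve, Alpha), (40, Gus, Gamma), (8, Cal, Orion), (9, Cal, Helix)}
Apply σ_{mname ≠ Quin}; surviving tuples: {(15, Wes, Argo), (18, Yan, Lyra), (27, Lee, Gamma), (29, Xia, Beta), (3, Lee, Echo), (3, Ned, Nova), (33, Ivy, Echo), (36, Gus, Zephyr), (39, Ada, Beta), (40, Gus, Gamma), (7, Cal, Alpha), (8, Cal, Omega)}
Taking the difference: {(2, Quin, Omega), (21, Cal, Vega), (22, Ivy, Lyra), (27, Yan, Gamma), (36, Eve, Alpha), (8, Cal, Orion), (9, Cal, Helix)}
π[title, mname]: project onto (title, mname) → {(Alpha, Eve), (Gamma, Yan), (Helix, Cal), (Lyra, Ivy), (Omega, Quin), (Orion, Cal), (Vega, Cal)}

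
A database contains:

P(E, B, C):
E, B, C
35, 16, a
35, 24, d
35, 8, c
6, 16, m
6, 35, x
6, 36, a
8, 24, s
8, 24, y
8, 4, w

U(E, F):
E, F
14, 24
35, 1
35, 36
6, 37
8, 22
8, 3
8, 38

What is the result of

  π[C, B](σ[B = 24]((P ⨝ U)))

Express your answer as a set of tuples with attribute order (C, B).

P ⋈ U (natural join on E): {(35, 16, a, 1), (35, 16, a, 36), (35, 24, d, 1), (35, 24, d, 36), (35, 8, c, 1), (35, 8, c, 36), (6, 16, m, 37), (6, 35, x, 37), (6, 36, a, 37), (8, 24, s, 22), (8, 24, s, 3), (8, 24, s, 38), (8, 24, y, 22), (8, 24, y, 3), (8, 24, y, 38), (8, 4, w, 22), (8, 4, w, 3), (8, 4, w, 38)}
Filtering on B = 24 leaves {(35, 24, d, 1), (35, 24, d, 36), (8, 24, s, 22), (8, 24, s, 3), (8, 24, s, 38), (8, 24, y, 22), (8, 24, y, 3), (8, 24, y, 38)}.
π[C, B]: project onto (C, B) (5 duplicate(s) eliminated) → {(d, 24), (s, 24), (y, 24)}

{(d, 24), (s, 24), (y, 24)}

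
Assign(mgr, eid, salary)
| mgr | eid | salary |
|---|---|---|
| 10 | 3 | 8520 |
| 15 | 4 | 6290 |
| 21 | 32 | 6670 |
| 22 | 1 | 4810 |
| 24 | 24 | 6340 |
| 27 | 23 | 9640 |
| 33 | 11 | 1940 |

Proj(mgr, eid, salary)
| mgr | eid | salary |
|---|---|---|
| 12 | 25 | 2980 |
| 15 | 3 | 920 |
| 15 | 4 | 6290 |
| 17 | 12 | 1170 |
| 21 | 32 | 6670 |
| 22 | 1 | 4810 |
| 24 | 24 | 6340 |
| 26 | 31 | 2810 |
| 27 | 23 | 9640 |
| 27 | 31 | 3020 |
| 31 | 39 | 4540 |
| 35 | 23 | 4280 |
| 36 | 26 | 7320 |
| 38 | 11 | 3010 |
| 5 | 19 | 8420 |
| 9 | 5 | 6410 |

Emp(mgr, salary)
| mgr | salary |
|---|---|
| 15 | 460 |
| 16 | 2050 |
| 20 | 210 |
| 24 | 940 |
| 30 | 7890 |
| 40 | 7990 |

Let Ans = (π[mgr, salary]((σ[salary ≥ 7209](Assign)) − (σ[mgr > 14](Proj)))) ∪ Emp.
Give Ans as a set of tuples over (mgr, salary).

Filtering on salary ≥ 7209 leaves {(10, 3, 8520), (27, 23, 9640)}.
Filtering on mgr > 14 leaves {(15, 3, 920), (15, 4, 6290), (17, 12, 1170), (21, 32, 6670), (22, 1, 4810), (24, 24, 6340), (26, 31, 2810), (27, 23, 9640), (27, 31, 3020), (31, 39, 4540), (35, 23, 4280), (36, 26, 7320), (38, 11, 3010)}.
Taking the difference: {(10, 3, 8520)}
π_{mgr, salary} gives {(10, 8520)}.
Taking the union: {(10, 8520), (15, 460), (16, 2050), (20, 210), (24, 940), (30, 7890), (40, 7990)}

{(10, 8520), (15, 460), (16, 2050), (20, 210), (24, 940), (30, 7890), (40, 7990)}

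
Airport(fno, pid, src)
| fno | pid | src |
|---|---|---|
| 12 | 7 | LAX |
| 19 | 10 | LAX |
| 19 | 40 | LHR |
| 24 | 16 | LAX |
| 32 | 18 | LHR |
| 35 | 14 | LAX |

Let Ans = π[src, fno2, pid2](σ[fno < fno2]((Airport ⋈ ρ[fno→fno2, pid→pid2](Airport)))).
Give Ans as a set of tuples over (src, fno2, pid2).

ρ[fno→fno2, pid→pid2]: schema becomes (fno2, pid2, src); tuples unchanged.
Joining Airport and ρ[fno→fno2, pid→pid2](Airport) on src yields {(12, 7, LAX, 12, 7), (12, 7, LAX, 19, 10), (12, 7, LAX, 24, 16), (12, 7, LAX, 35, 14), (19, 10, LAX, 12, 7), (19, 10, LAX, 19, 10), (19, 10, LAX, 24, 16), (19, 10, LAX, 35, 14), (19, 40, LHR, 19, 40), (19, 40, LHR, 32, 18), (24, 16, LAX, 12, 7), (24, 16, LAX, 19, 10), (24, 16, LAX, 24, 16), (24, 16, LAX, 35, 14), (32, 18, LHR, 19, 40), (32, 18, LHR, 32, 18), (35, 14, LAX, 12, 7), (35, 14, LAX, 19, 10), (35, 14, LAX, 24, 16), (35, 14, LAX, 35, 14)}.
Filtering on fno < fno2 leaves {(12, 7, LAX, 19, 10), (12, 7, LAX, 24, 16), (12, 7, LAX, 35, 14), (19, 10, LAX, 24, 16), (19, 10, LAX, 35, 14), (19, 40, LHR, 32, 18), (24, 16, LAX, 35, 14)}.
π_{src, fno2, pid2} gives {(LAX, 19, 10), (LAX, 24, 16), (LAX, 35, 14), (LHR, 32, 18)} (3 duplicate(s) eliminated).

{(LAX, 19, 10), (LAX, 24, 16), (LAX, 35, 14), (LHR, 32, 18)}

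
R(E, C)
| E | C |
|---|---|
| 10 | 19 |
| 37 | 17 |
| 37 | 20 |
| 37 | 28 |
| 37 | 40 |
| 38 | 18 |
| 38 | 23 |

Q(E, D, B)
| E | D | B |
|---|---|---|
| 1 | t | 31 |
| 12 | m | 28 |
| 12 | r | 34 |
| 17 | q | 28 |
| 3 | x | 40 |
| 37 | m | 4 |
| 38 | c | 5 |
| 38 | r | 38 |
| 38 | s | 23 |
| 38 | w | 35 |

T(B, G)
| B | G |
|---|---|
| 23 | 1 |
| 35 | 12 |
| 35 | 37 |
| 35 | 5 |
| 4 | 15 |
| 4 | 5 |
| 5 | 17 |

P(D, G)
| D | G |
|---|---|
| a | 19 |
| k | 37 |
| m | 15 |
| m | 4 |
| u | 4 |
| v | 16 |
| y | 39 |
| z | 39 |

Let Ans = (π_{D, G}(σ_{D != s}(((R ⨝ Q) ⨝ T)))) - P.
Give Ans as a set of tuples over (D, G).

{(c, 17), (m, 5), (w, 12), (w, 37), (w, 5)}

Natural join on E: {(37, 17, m, 4), (37, 20, m, 4), (37, 28, m, 4), (37, 40, m, 4), (38, 18, c, 5), (38, 18, r, 38), (38, 18, s, 23), (38, 18, w, 35), (38, 23, c, 5), (38, 23, r, 38), (38, 23, s, 23), (38, 23, w, 35)}
Natural join on B: {(37, 17, m, 4, 15), (37, 17, m, 4, 5), (37, 20, m, 4, 15), (37, 20, m, 4, 5), (37, 28, m, 4, 15), (37, 28, m, 4, 5), (37, 40, m, 4, 15), (37, 40, m, 4, 5), (38, 18, c, 5, 17), (38, 18, s, 23, 1), (38, 18, w, 35, 12), (38, 18, w, 35, 37), (38, 18, w, 35, 5), (38, 23, c, 5, 17), (38, 23, s, 23, 1), (38, 23, w, 35, 12), (38, 23, w, 35, 37), (38, 23, w, 35, 5)}
Apply σ_{D != s}; surviving tuples: {(37, 17, m, 4, 15), (37, 17, m, 4, 5), (37, 20, m, 4, 15), (37, 20, m, 4, 5), (37, 28, m, 4, 15), (37, 28, m, 4, 5), (37, 40, m, 4, 15), (37, 40, m, 4, 5), (38, 18, c, 5, 17), (38, 18, w, 35, 12), (38, 18, w, 35, 37), (38, 18, w, 35, 5), (38, 23, c, 5, 17), (38, 23, w, 35, 12), (38, 23, w, 35, 37), (38, 23, w, 35, 5)}
π_{D, G} gives {(c, 17), (m, 15), (m, 5), (w, 12), (w, 37), (w, 5)} (10 duplicate(s) eliminated).
Set difference of the two operands is {(c, 17), (m, 5), (w, 12), (w, 37), (w, 5)}.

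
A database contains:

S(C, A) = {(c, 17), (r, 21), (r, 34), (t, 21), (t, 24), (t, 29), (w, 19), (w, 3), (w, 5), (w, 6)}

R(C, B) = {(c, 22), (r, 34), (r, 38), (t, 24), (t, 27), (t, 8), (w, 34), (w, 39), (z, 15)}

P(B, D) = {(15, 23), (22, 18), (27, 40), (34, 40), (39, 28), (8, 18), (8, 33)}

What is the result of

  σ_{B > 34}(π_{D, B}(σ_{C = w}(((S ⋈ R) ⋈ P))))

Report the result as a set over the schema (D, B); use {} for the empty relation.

{(28, 39)}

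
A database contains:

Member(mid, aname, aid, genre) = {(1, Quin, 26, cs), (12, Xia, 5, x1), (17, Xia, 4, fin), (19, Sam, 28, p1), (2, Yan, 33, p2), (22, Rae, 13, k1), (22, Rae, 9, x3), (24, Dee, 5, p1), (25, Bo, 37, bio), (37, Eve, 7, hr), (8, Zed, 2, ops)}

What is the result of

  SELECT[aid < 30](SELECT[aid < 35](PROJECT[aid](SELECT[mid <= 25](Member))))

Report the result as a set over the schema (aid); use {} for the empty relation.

Selection mid <= 25: {(1, Quin, 26, cs), (12, Xia, 5, x1), (17, Xia, 4, fin), (19, Sam, 28, p1), (2, Yan, 33, p2), (22, Rae, 13, k1), (22, Rae, 9, x3), (24, Dee, 5, p1), (25, Bo, 37, bio), (8, Zed, 2, ops)}
π[aid]: project onto (aid) (1 duplicate(s) eliminated) → {13, 2, 26, 28, 33, 37, 4, 5, 9}
Selection aid < 35: {13, 2, 26, 28, 33, 4, 5, 9}
Selection aid < 30: {13, 2, 26, 28, 4, 5, 9}

{13, 2, 26, 28, 4, 5, 9}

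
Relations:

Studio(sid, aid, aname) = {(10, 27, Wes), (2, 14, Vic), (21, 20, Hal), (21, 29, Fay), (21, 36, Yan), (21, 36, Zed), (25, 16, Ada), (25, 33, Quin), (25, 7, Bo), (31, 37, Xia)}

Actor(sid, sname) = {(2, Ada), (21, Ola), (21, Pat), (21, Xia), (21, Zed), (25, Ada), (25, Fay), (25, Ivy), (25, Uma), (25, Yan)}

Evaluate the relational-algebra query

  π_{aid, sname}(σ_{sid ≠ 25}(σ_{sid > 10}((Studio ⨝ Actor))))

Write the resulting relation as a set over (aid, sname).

{(20, Ola), (20, Pat), (20, Xia), (20, Zed), (29, Ola), (29, Pat), (29, Xia), (29, Zed), (36, Ola), (36, Pat), (36, Xia), (36, Zed)}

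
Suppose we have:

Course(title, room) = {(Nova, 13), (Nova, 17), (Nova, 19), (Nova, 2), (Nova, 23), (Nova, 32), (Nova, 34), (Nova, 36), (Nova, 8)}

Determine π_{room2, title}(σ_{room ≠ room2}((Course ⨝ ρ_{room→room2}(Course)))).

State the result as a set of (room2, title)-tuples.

ρ[room→room2]: schema becomes (title, room2); tuples unchanged.
Course ⋈ ρ_{room→room2}(Course) (natural join on title): {(Nova, 13, 13), (Nova, 13, 17), (Nova, 13, 19), (Nova, 13, 2), (Nova, 13, 23), (Nova, 13, 32), (Nova, 13, 34), (Nova, 13, 36), (Nova, 13, 8), (Nova, 17, 13), (Nova, 17, 17), (Nova, 17, 19), (Nova, 17, 2), (Nova, 17, 23), (Nova, 17, 32), (Nova, 17, 34), (Nova, 17, 36), (Nova, 17, 8), (Nova, 19, 13), (Nova, 19, 17), (Nova, 19, 19), (Nova, 19, 2), (Nova, 19, 23), (Nova, 19, 32), (Nova, 19, 34), (Nova, 19, 36), (Nova, 19, 8), (Nova, 2, 13), (Nova, 2, 17), (Nova, 2, 19), (Nova, 2, 2), (Nova, 2, 23), (Nova, 2, 32), (Nova, 2, 34), (Nova, 2, 36), (Nova, 2, 8), (Nova, 23, 13), (Nova, 23, 17), (Nova, 23, 19), (Nova, 23, 2), (Nova, 23, 23), (Nova, 23, 32), (Nova, 23, 34), (Nova, 23, 36), (Nova, 23, 8), (Nova, 32, 13), (Nova, 32, 17), (Nova, 32, 19), (Nova, 32, 2), (Nova, 32, 23), (Nova, 32, 32), (Nova, 32, 34), (Nova, 32, 36), (Nova, 32, 8), (Nova, 34, 13), (Nova, 34, 17), (Nova, 34, 19), (Nova, 34, 2), (Nova, 34, 23), (Nova, 34, 32), (Nova, 34, 34), (Nova, 34, 36), (Nova, 34, 8), (Nova, 36, 13), (Nova, 36, 17), (Nova, 36, 19), (Nova, 36, 2), (Nova, 36, 23), (Nova, 36, 32), (Nova, 36, 34), (Nova, 36, 36), (Nova, 36, 8), (Nova, 8, 13), (Nova, 8, 17), (Nova, 8, 19), (Nova, 8, 2), (Nova, 8, 23), (Nova, 8, 32), (Nova, 8, 34), (Nova, 8, 36), (Nova, 8, 8)}
Selection room ≠ room2: {(Nova, 13, 17), (Nova, 13, 19), (Nova, 13, 2), (Nova, 13, 23), (Nova, 13, 32), (Nova, 13, 34), (Nova, 13, 36), (Nova, 13, 8), (Nova, 17, 13), (Nova, 17, 19), (Nova, 17, 2), (Nova, 17, 23), (Nova, 17, 32), (Nova, 17, 34), (Nova, 17, 36), (Nova, 17, 8), (Nova, 19, 13), (Nova, 19, 17), (Nova, 19, 2), (Nova, 19, 23), (Nova, 19, 32), (Nova, 19, 34), (Nova, 19, 36), (Nova, 19, 8), (Nova, 2, 13), (Nova, 2, 17), (Nova, 2, 19), (Nova, 2, 23), (Nova, 2, 32), (Nova, 2, 34), (Nova, 2, 36), (Nova, 2, 8), (Nova, 23, 13), (Nova, 23, 17), (Nova, 23, 19), (Nova, 23, 2), (Nova, 23, 32), (Nova, 23, 34), (Nova, 23, 36), (Nova, 23, 8), (Nova, 32, 13), (Nova, 32, 17), (Nova, 32, 19), (Nova, 32, 2), (Nova, 32, 23), (Nova, 32, 34), (Nova, 32, 36), (Nova, 32, 8), (Nova, 34, 13), (Nova, 34, 17), (Nova, 34, 19), (Nova, 34, 2), (Nova, 34, 23), (Nova, 34, 32), (Nova, 34, 36), (Nova, 34, 8), (Nova, 36, 13), (Nova, 36, 17), (Nova, 36, 19), (Nova, 36, 2), (Nova, 36, 23), (Nova, 36, 32), (Nova, 36, 34), (Nova, 36, 8), (Nova, 8, 13), (Nova, 8, 17), (Nova, 8, 19), (Nova, 8, 2), (Nova, 8, 23), (Nova, 8, 32), (Nova, 8, 34), (Nova, 8, 36)}
Keep only column(s) room2, title (63 duplicate(s) eliminated): {(13, Nova), (17, Nova), (19, Nova), (2, Nova), (23, Nova), (32, Nova), (34, Nova), (36, Nova), (8, Nova)}

{(13, Nova), (17, Nova), (19, Nova), (2, Nova), (23, Nova), (32, Nova), (34, Nova), (36, Nova), (8, Nova)}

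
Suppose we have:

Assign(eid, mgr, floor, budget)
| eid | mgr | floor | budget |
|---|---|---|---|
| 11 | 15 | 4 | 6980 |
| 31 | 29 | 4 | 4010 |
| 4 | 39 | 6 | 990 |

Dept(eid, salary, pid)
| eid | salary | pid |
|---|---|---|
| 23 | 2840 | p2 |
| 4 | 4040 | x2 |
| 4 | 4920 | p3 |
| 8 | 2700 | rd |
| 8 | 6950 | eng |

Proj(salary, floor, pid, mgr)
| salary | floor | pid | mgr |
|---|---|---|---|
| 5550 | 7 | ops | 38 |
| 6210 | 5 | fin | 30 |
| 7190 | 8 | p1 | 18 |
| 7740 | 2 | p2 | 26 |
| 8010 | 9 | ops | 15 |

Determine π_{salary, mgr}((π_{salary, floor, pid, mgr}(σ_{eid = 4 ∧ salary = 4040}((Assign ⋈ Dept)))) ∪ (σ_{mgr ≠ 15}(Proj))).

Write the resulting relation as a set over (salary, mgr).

{(4040, 39), (5550, 38), (6210, 30), (7190, 18), (7740, 26)}

Natural join on eid: {(4, 39, 6, 990, 4040, x2), (4, 39, 6, 990, 4920, p3)}
Apply σ_{eid = 4 ∧ salary = 4040}; surviving tuples: {(4, 39, 6, 990, 4040, x2)}
Projecting to salary, floor, pid, mgr: {(4040, 6, x2, 39)}
Apply σ_{mgr ≠ 15}; surviving tuples: {(5550, 7, ops, 38), (6210, 5, fin, 30), (7190, 8, p1, 18), (7740, 2, p2, 26)}
Union: {(4040, 6, x2, 39)} with {(5550, 7, ops, 38), (6210, 5, fin, 30), (7190, 8, p1, 18), (7740, 2, p2, 26)} → {(4040, 6, x2, 39), (5550, 7, ops, 38), (6210, 5, fin, 30), (7190, 8, p1, 18), (7740, 2, p2, 26)}
Projecting to salary, mgr: {(4040, 39), (5550, 38), (6210, 30), (7190, 18), (7740, 26)}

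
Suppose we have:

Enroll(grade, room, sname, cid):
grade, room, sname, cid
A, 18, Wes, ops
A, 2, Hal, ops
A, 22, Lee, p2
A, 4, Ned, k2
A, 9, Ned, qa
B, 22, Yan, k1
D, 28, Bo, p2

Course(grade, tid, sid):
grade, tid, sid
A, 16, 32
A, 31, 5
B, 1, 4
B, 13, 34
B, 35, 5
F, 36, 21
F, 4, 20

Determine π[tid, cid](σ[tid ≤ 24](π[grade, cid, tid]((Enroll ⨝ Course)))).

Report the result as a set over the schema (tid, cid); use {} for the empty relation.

{(1, k1), (13, k1), (16, k2), (16, ops), (16, p2), (16, qa)}

Natural join on grade: {(A, 18, Wes, ops, 16, 32), (A, 18, Wes, ops, 31, 5), (A, 2, Hal, ops, 16, 32), (A, 2, Hal, ops, 31, 5), (A, 22, Lee, p2, 16, 32), (A, 22, Lee, p2, 31, 5), (A, 4, Ned, k2, 16, 32), (A, 4, Ned, k2, 31, 5), (A, 9, Ned, qa, 16, 32), (A, 9, Ned, qa, 31, 5), (B, 22, Yan, k1, 1, 4), (B, 22, Yan, k1, 13, 34), (B, 22, Yan, k1, 35, 5)}
π_{grade, cid, tid} gives {(A, k2, 16), (A, k2, 31), (A, ops, 16), (A, ops, 31), (A, p2, 16), (A, p2, 31), (A, qa, 16), (A, qa, 31), (B, k1, 1), (B, k1, 13), (B, k1, 35)} (2 duplicate(s) eliminated).
Filtering on tid ≤ 24 leaves {(A, k2, 16), (A, ops, 16), (A, p2, 16), (A, qa, 16), (B, k1, 1), (B, k1, 13)}.
π_{tid, cid} gives {(1, k1), (13, k1), (16, k2), (16, ops), (16, p2), (16, qa)}.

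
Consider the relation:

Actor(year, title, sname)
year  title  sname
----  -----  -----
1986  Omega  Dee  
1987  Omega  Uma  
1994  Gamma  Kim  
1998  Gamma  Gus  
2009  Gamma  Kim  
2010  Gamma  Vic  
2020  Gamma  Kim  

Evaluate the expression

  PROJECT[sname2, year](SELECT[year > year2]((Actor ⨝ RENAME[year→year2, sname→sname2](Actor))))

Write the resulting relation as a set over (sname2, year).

ρ[year→year2, sname→sname2]: schema becomes (year2, title, sname2); tuples unchanged.
Joining Actor and RENAME[year→year2, sname→sname2](Actor) on title yields {(1986, Omega, Dee, 1986, Dee), (1986, Omega, Dee, 1987, Uma), (1987, Omega, Uma, 1986, Dee), (1987, Omega, Uma, 1987, Uma), (1994, Gamma, Kim, 1994, Kim), (1994, Gamma, Kim, 1998, Gus), (1994, Gamma, Kim, 2009, Kim), (1994, Gamma, Kim, 2010, Vic), (1994, Gamma, Kim, 2020, Kim), (1998, Gamma, Gus, 1994, Kim), (1998, Gamma, Gus, 1998, Gus), (1998, Gamma, Gus, 2009, Kim), (1998, Gamma, Gus, 2010, Vic), (1998, Gamma, Gus, 2020, Kim), (2009, Gamma, Kim, 1994, Kim), (2009, Gamma, Kim, 1998, Gus), (2009, Gamma, Kim, 2009, Kim), (2009, Gamma, Kim, 2010, Vic), (2009, Gamma, Kim, 2020, Kim), (2010, Gamma, Vic, 1994, Kim), (2010, Gamma, Vic, 1998, Gus), (2010, Gamma, Vic, 2009, Kim), (2010, Gamma, Vic, 2010, Vic), (2010, Gamma, Vic, 2020, Kim), (2020, Gamma, Kim, 1994, Kim), (2020, Gamma, Kim, 1998, Gus), (2020, Gamma, Kim, 2009, Kim), (2020, Gamma, Kim, 2010, Vic), (2020, Gamma, Kim, 2020, Kim)}.
σ[year > year2]: keep tuples satisfying year > year2 → {(1987, Omega, Uma, 1986, Dee), (1998, Gamma, Gus, 1994, Kim), (2009, Gamma, Kim, 1994, Kim), (2009, Gamma, Kim, 1998, Gus), (2010, Gamma, Vic, 1994, Kim), (2010, Gamma, Vic, 1998, Gus), (2010, Gamma, Vic, 2009, Kim), (2020, Gamma, Kim, 1994, Kim), (2020, Gamma, Kim, 1998, Gus), (2020, Gamma, Kim, 2009, Kim), (2020, Gamma, Kim, 2010, Vic)}
π[sname2, year]: project onto (sname2, year) (2 duplicate(s) eliminated) → {(Dee, 1987), (Gus, 2009), (Gus, 2010), (Gus, 2020), (Kim, 1998), (Kim, 2009), (Kim, 2010), (Kim, 2020), (Vic, 2020)}

{(Dee, 1987), (Gus, 2009), (Gus, 2010), (Gus, 2020), (Kim, 1998), (Kim, 2009), (Kim, 2010), (Kim, 2020), (Vic, 2020)}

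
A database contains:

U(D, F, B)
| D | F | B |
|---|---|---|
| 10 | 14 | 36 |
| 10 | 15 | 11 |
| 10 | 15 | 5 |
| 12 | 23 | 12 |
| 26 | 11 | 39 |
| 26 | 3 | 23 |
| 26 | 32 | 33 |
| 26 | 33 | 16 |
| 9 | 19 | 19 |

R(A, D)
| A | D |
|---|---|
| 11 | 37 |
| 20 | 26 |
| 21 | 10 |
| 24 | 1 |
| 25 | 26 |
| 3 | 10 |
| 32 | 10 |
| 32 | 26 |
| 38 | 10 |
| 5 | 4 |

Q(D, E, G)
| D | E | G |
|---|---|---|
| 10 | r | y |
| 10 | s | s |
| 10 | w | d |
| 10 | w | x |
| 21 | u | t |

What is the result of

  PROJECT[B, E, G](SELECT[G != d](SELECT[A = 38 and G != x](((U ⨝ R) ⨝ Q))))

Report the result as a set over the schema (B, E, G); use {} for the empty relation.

U ⋈ R (natural join on D): {(10, 14, 36, 21), (10, 14, 36, 3), (10, 14, 36, 32), (10, 14, 36, 38), (10, 15, 11, 21), (10, 15, 11, 3), (10, 15, 11, 32), (10, 15, 11, 38), (10, 15, 5, 21), (10, 15, 5, 3), (10, 15, 5, 32), (10, 15, 5, 38), (26, 11, 39, 20), (26, 11, 39, 25), (26, 11, 39, 32), (26, 3, 23, 20), (26, 3, 23, 25), (26, 3, 23, 32), (26, 32, 33, 20), (26, 32, 33, 25), (26, 32, 33, 32), (26, 33, 16, 20), (26, 33, 16, 25), (26, 33, 16, 32)}
(U ⨝ R) ⋈ Q (natural join on D): {(10, 14, 36, 21, r, y), (10, 14, 36, 21, s, s), (10, 14, 36, 21, w, d), (10, 14, 36, 21, w, x), (10, 14, 36, 3, r, y), (10, 14, 36, 3, s, s), (10, 14, 36, 3, w, d), (10, 14, 36, 3, w, x), (10, 14, 36, 32, r, y), (10, 14, 36, 32, s, s), (10, 14, 36, 32, w, d), (10, 14, 36, 32, w, x), (10, 14, 36, 38, r, y), (10, 14, 36, 38, s, s), (10, 14, 36, 38, w, d), (10, 14, 36, 38, w, x), (10, 15, 11, 21, r, y), (10, 15, 11, 21, s, s), (10, 15, 11, 21, w, d), (10, 15, 11, 21, w, x), (10, 15, 11, 3, r, y), (10, 15, 11, 3, s, s), (10, 15, 11, 3, w, d), (10, 15, 11, 3, w, x), (10, 15, 11, 32, r, y), (10, 15, 11, 32, s, s), (10, 15, 11, 32, w, d), (10, 15, 11, 32, w, x), (10, 15, 11, 38, r, y), (10, 15, 11, 38, s, s), (10, 15, 11, 38, w, d), (10, 15, 11, 38, w, x), (10, 15, 5, 21, r, y), (10, 15, 5, 21, s, s), (10, 15, 5, 21, w, d), (10, 15, 5, 21, w, x), (10, 15, 5, 3, r, y), (10, 15, 5, 3, s, s), (10, 15, 5, 3, w, d), (10, 15, 5, 3, w, x), (10, 15, 5, 32, r, y), (10, 15, 5, 32, s, s), (10, 15, 5, 32, w, d), (10, 15, 5, 32, w, x), (10, 15, 5, 38, r, y), (10, 15, 5, 38, s, s), (10, 15, 5, 38, w, d), (10, 15, 5, 38, w, x)}
Selection A = 38 and G != x: {(10, 14, 36, 38, r, y), (10, 14, 36, 38, s, s), (10, 14, 36, 38, w, d), (10, 15, 11, 38, r, y), (10, 15, 11, 38, s, s), (10, 15, 11, 38, w, d), (10, 15, 5, 38, r, y), (10, 15, 5, 38, s, s), (10, 15, 5, 38, w, d)}
Selection G != d: {(10, 14, 36, 38, r, y), (10, 14, 36, 38, s, s), (10, 15, 11, 38, r, y), (10, 15, 11, 38, s, s), (10, 15, 5, 38, r, y), (10, 15, 5, 38, s, s)}
π_{B, E, G} gives {(11, r, y), (11, s, s), (36, r, y), (36, s, s), (5, r, y), (5, s, s)}.

{(11, r, y), (11, s, s), (36, r, y), (36, s, s), (5, r, y), (5, s, s)}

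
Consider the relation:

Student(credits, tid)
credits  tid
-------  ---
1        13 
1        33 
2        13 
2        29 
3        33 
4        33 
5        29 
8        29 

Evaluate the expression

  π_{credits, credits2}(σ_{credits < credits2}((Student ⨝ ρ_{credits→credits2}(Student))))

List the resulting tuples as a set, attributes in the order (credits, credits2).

{(1, 2), (1, 3), (1, 4), (2, 5), (2, 8), (3, 4), (5, 8)}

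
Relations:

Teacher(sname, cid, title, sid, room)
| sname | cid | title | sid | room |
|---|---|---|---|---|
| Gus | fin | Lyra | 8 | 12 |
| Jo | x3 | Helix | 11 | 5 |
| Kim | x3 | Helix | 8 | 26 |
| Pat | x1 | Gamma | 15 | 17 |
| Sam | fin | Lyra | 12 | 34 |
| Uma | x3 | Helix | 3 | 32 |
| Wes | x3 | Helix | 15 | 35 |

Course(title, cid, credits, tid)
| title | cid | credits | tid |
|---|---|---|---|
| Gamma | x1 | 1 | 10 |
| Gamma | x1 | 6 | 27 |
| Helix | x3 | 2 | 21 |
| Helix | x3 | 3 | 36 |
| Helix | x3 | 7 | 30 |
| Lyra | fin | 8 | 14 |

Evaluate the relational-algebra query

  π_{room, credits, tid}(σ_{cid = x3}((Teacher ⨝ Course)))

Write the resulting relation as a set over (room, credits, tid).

Natural join on cid, title: {(Gus, fin, Lyra, 8, 12, 8, 14), (Jo, x3, Helix, 11, 5, 2, 21), (Jo, x3, Helix, 11, 5, 3, 36), (Jo, x3, Helix, 11, 5, 7, 30), (Kim, x3, Helix, 8, 26, 2, 21), (Kim, x3, Helix, 8, 26, 3, 36), (Kim, x3, Helix, 8, 26, 7, 30), (Pat, x1, Gamma, 15, 17, 1, 10), (Pat, x1, Gamma, 15, 17, 6, 27), (Sam, fin, Lyra, 12, 34, 8, 14), (Uma, x3, Helix, 3, 32, 2, 21), (Uma, x3, Helix, 3, 32, 3, 36), (Uma, x3, Helix, 3, 32, 7, 30), (Wes, x3, Helix, 15, 35, 2, 21), (Wes, x3, Helix, 15, 35, 3, 36), (Wes, x3, Helix, 15, 35, 7, 30)}
Apply σ_{cid = x3}; surviving tuples: {(Jo, x3, Helix, 11, 5, 2, 21), (Jo, x3, Helix, 11, 5, 3, 36), (Jo, x3, Helix, 11, 5, 7, 30), (Kim, x3, Helix, 8, 26, 2, 21), (Kim, x3, Helix, 8, 26, 3, 36), (Kim, x3, Helix, 8, 26, 7, 30), (Uma, x3, Helix, 3, 32, 2, 21), (Uma, x3, Helix, 3, 32, 3, 36), (Uma, x3, Helix, 3, 32, 7, 30), (Wes, x3, Helix, 15, 35, 2, 21), (Wes, x3, Helix, 15, 35, 3, 36), (Wes, x3, Helix, 15, 35, 7, 30)}
π_{room, credits, tid} gives {(26, 2, 21), (26, 3, 36), (26, 7, 30), (32, 2, 21), (32, 3, 36), (32, 7, 30), (35, 2, 21), (35, 3, 36), (35, 7, 30), (5, 2, 21), (5, 3, 36), (5, 7, 30)}.

{(26, 2, 21), (26, 3, 36), (26, 7, 30), (32, 2, 21), (32, 3, 36), (32, 7, 30), (35, 2, 21), (35, 3, 36), (35, 7, 30), (5, 2, 21), (5, 3, 36), (5, 7, 30)}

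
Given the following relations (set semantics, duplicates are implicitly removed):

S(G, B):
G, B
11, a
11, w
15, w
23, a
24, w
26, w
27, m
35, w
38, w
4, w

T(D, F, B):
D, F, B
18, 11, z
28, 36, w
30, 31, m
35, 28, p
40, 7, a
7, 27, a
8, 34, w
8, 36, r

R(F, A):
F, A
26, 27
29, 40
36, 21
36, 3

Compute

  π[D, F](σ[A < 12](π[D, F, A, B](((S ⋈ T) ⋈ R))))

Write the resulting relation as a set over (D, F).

Joining S and T on B yields {(11, a, 40, 7), (11, a, 7, 27), (11, w, 28, 36), (11, w, 8, 34), (15, w, 28, 36), (15, w, 8, 34), (23, a, 40, 7), (23, a, 7, 27), (24, w, 28, 36), (24, w, 8, 34), (26, w, 28, 36), (26, w, 8, 34), (27, m, 30, 31), (35, w, 28, 36), (35, w, 8, 34), (38, w, 28, 36), (38, w, 8, 34), (4, w, 28, 36), (4, w, 8, 34)}.
Joining (S ⋈ T) and R on F yields {(11, w, 28, 36, 21), (11, w, 28, 36, 3), (15, w, 28, 36, 21), (15, w, 28, 36, 3), (24, w, 28, 36, 21), (24, w, 28, 36, 3), (26, w, 28, 36, 21), (26, w, 28, 36, 3), (35, w, 28, 36, 21), (35, w, 28, 36, 3), (38, w, 28, 36, 21), (38, w, 28, 36, 3), (4, w, 28, 36, 21), (4, w, 28, 36, 3)}.
Projecting to D, F, A, B (12 duplicate(s) eliminated): {(28, 36, 21, w), (28, 36, 3, w)}
Selection A < 12: {(28, 36, 3, w)}
Projecting to D, F: {(28, 36)}

{(28, 36)}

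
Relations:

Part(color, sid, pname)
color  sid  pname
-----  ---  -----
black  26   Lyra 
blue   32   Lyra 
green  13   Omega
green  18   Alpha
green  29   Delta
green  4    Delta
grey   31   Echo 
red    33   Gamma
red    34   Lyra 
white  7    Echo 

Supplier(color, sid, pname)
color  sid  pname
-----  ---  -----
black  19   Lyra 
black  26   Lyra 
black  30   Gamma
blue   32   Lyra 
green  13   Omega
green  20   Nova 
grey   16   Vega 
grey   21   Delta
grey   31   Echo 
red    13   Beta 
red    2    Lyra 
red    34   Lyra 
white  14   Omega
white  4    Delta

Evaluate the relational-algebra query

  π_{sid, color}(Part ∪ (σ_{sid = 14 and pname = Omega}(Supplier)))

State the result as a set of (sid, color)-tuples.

{(13, green), (14, white), (18, green), (26, black), (29, green), (31, grey), (32, blue), (33, red), (34, red), (4, green), (7, white)}

Filtering on sid = 14 and pname = Omega leaves {(white, 14, Omega)}.
Set union of the two operands is {(black, 26, Lyra), (blue, 32, Lyra), (green, 13, Omega), (green, 18, Alpha), (green, 29, Delta), (green, 4, Delta), (grey, 31, Echo), (red, 33, Gamma), (red, 34, Lyra), (white, 14, Omega), (white, 7, Echo)}.
π[sid, color]: project onto (sid, color) → {(13, green), (14, white), (18, green), (26, black), (29, green), (31, grey), (32, blue), (33, red), (34, red), (4, green), (7, white)}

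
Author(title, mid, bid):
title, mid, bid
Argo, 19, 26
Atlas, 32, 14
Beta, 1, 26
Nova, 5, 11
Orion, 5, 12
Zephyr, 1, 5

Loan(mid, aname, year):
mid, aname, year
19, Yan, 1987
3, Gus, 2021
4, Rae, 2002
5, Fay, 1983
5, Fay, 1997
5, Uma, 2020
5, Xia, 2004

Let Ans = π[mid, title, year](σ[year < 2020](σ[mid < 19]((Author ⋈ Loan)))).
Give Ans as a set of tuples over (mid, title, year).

{(5, Nova, 1983), (5, Nova, 1997), (5, Nova, 2004), (5, Orion, 1983), (5, Orion, 1997), (5, Orion, 2004)}

Joining Author and Loan on mid yields {(Argo, 19, 26, Yan, 1987), (Nova, 5, 11, Fay, 1983), (Nova, 5, 11, Fay, 1997), (Nova, 5, 11, Uma, 2020), (Nova, 5, 11, Xia, 2004), (Orion, 5, 12, Fay, 1983), (Orion, 5, 12, Fay, 1997), (Orion, 5, 12, Uma, 2020), (Orion, 5, 12, Xia, 2004)}.
σ[mid < 19]: keep tuples satisfying mid < 19 → {(Nova, 5, 11, Fay, 1983), (Nova, 5, 11, Fay, 1997), (Nova, 5, 11, Uma, 2020), (Nova, 5, 11, Xia, 2004), (Orion, 5, 12, Fay, 1983), (Orion, 5, 12, Fay, 1997), (Orion, 5, 12, Uma, 2020), (Orion, 5, 12, Xia, 2004)}
σ[year < 2020]: keep tuples satisfying year < 2020 → {(Nova, 5, 11, Fay, 1983), (Nova, 5, 11, Fay, 1997), (Nova, 5, 11, Xia, 2004), (Orion, 5, 12, Fay, 1983), (Orion, 5, 12, Fay, 1997), (Orion, 5, 12, Xia, 2004)}
π_{mid, title, year} gives {(5, Nova, 1983), (5, Nova, 1997), (5, Nova, 2004), (5, Orion, 1983), (5, Orion, 1997), (5, Orion, 2004)}.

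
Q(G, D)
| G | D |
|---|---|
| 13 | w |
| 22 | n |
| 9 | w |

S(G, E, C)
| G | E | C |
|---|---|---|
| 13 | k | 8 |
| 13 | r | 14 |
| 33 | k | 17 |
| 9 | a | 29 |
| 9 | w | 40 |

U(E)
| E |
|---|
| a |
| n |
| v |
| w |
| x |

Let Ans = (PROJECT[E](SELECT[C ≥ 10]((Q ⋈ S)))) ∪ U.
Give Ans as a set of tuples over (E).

{a, n, r, v, w, x}

Natural join on G: {(13, w, k, 8), (13, w, r, 14), (9, w, a, 29), (9, w, w, 40)}
Filtering on C ≥ 10 leaves {(13, w, r, 14), (9, w, a, 29), (9, w, w, 40)}.
Projecting to E: {a, r, w}
Taking the union: {a, n, r, v, w, x}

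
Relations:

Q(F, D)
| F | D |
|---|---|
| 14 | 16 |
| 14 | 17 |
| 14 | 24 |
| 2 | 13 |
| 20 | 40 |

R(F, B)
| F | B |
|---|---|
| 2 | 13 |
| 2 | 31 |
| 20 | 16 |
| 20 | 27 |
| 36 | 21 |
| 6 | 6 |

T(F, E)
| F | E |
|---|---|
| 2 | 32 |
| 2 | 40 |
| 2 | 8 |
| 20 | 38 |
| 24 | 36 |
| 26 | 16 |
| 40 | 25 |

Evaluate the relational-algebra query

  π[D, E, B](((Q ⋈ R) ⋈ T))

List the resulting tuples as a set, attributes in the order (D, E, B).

{(13, 32, 13), (13, 32, 31), (13, 40, 13), (13, 40, 31), (13, 8, 13), (13, 8, 31), (40, 38, 16), (40, 38, 27)}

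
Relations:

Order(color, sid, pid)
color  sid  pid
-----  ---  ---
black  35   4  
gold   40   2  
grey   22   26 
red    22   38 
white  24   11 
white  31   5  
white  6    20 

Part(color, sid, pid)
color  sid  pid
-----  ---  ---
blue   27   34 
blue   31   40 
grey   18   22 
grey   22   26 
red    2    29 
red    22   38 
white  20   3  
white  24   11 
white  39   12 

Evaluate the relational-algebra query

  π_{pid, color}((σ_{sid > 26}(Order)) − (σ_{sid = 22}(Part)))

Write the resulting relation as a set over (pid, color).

{(2, gold), (4, black), (5, white)}

Filtering on sid > 26 leaves {(black, 35, 4), (gold, 40, 2), (white, 31, 5)}.
Filtering on sid = 22 leaves {(grey, 22, 26), (red, 22, 38)}.
Taking the difference: {(black, 35, 4), (gold, 40, 2), (white, 31, 5)}
Keep only column(s) pid, color: {(2, gold), (4, black), (5, white)}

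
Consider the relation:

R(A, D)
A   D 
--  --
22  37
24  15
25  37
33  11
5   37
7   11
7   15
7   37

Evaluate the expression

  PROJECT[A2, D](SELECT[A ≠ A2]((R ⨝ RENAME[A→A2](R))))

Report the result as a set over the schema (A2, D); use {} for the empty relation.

{(22, 37), (24, 15), (25, 37), (33, 11), (5, 37), (7, 11), (7, 15), (7, 37)}

ρ[A→A2]: schema becomes (A2, D); tuples unchanged.
Joining R and RENAME[A→A2](R) on D yields {(22, 37, 22), (22, 37, 25), (22, 37, 5), (22, 37, 7), (24, 15, 24), (24, 15, 7), (25, 37, 22), (25, 37, 25), (25, 37, 5), (25, 37, 7), (33, 11, 33), (33, 11, 7), (5, 37, 22), (5, 37, 25), (5, 37, 5), (5, 37, 7), (7, 11, 33), (7, 11, 7), (7, 15, 24), (7, 15, 7), (7, 37, 22), (7, 37, 25), (7, 37, 5), (7, 37, 7)}.
Apply σ_{A ≠ A2}; surviving tuples: {(22, 37, 25), (22, 37, 5), (22, 37, 7), (24, 15, 7), (25, 37, 22), (25, 37, 5), (25, 37, 7), (33, 11, 7), (5, 37, 22), (5, 37, 25), (5, 37, 7), (7, 11, 33), (7, 15, 24), (7, 37, 22), (7, 37, 25), (7, 37, 5)}
π[A2, D]: project onto (A2, D) (8 duplicate(s) eliminated) → {(22, 37), (24, 15), (25, 37), (33, 11), (5, 37), (7, 11), (7, 15), (7, 37)}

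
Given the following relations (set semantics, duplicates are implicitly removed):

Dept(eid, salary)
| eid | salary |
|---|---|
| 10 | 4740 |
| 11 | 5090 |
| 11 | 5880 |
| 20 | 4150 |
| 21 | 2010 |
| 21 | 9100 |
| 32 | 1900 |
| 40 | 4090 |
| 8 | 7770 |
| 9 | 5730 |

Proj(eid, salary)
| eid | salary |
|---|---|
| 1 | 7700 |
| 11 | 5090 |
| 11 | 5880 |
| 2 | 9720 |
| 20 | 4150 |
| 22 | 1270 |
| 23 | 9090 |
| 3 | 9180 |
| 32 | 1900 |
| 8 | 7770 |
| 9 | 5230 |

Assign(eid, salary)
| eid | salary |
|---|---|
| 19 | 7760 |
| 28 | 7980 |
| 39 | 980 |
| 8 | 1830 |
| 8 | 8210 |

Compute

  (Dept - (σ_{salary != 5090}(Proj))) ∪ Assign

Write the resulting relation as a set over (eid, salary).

Selection salary != 5090: {(1, 7700), (11, 5880), (2, 9720), (20, 4150), (22, 1270), (23, 9090), (3, 9180), (32, 1900), (8, 7770), (9, 5230)}
Taking the difference: {(10, 4740), (11, 5090), (21, 2010), (21, 9100), (40, 4090), (9, 5730)}
Taking the union: {(10, 4740), (11, 5090), (19, 7760), (21, 2010), (21, 9100), (28, 7980), (39, 980), (40, 4090), (8, 1830), (8, 8210), (9, 5730)}

{(10, 4740), (11, 5090), (19, 7760), (21, 2010), (21, 9100), (28, 7980), (39, 980), (40, 4090), (8, 1830), (8, 8210), (9, 5730)}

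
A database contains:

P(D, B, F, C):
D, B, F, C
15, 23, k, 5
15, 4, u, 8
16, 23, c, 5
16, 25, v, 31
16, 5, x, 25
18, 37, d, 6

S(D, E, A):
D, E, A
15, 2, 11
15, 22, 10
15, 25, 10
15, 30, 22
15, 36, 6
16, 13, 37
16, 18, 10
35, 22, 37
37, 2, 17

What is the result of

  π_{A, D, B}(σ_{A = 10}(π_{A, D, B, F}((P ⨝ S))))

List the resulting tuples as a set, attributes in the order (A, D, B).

{(10, 15, 23), (10, 15, 4), (10, 16, 23), (10, 16, 25), (10, 16, 5)}

Natural join on D: {(15, 23, k, 5, 2, 11), (15, 23, k, 5, 22, 10), (15, 23, k, 5, 25, 10), (15, 23, k, 5, 30, 22), (15, 23, k, 5, 36, 6), (15, 4, u, 8, 2, 11), (15, 4, u, 8, 22, 10), (15, 4, u, 8, 25, 10), (15, 4, u, 8, 30, 22), (15, 4, u, 8, 36, 6), (16, 23, c, 5, 13, 37), (16, 23, c, 5, 18, 10), (16, 25, v, 31, 13, 37), (16, 25, v, 31, 18, 10), (16, 5, x, 25, 13, 37), (16, 5, x, 25, 18, 10)}
Projecting to A, D, B, F (2 duplicate(s) eliminated): {(10, 15, 23, k), (10, 15, 4, u), (10, 16, 23, c), (10, 16, 25, v), (10, 16, 5, x), (11, 15, 23, k), (11, 15, 4, u), (22, 15, 23, k), (22, 15, 4, u), (37, 16, 23, c), (37, 16, 25, v), (37, 16, 5, x), (6, 15, 23, k), (6, 15, 4, u)}
Selection A = 10: {(10, 15, 23, k), (10, 15, 4, u), (10, 16, 23, c), (10, 16, 25, v), (10, 16, 5, x)}
Projecting to A, D, B: {(10, 15, 23), (10, 15, 4), (10, 16, 23), (10, 16, 25), (10, 16, 5)}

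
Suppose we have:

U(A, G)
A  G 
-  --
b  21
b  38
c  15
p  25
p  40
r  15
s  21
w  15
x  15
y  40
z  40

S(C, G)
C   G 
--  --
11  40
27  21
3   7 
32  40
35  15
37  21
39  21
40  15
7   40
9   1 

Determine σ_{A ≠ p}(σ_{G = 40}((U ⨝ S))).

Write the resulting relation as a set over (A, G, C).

{(y, 40, 11), (y, 40, 32), (y, 40, 7), (z, 40, 11), (z, 40, 32), (z, 40, 7)}

U ⋈ S (natural join on G): {(b, 21, 27), (b, 21, 37), (b, 21, 39), (c, 15, 35), (c, 15, 40), (p, 40, 11), (p, 40, 32), (p, 40, 7), (r, 15, 35), (r, 15, 40), (s, 21, 27), (s, 21, 37), (s, 21, 39), (w, 15, 35), (w, 15, 40), (x, 15, 35), (x, 15, 40), (y, 40, 11), (y, 40, 32), (y, 40, 7), (z, 40, 11), (z, 40, 32), (z, 40, 7)}
Selection G = 40: {(p, 40, 11), (p, 40, 32), (p, 40, 7), (y, 40, 11), (y, 40, 32), (y, 40, 7), (z, 40, 11), (z, 40, 32), (z, 40, 7)}
Selection A ≠ p: {(y, 40, 11), (y, 40, 32), (y, 40, 7), (z, 40, 11), (z, 40, 32), (z, 40, 7)}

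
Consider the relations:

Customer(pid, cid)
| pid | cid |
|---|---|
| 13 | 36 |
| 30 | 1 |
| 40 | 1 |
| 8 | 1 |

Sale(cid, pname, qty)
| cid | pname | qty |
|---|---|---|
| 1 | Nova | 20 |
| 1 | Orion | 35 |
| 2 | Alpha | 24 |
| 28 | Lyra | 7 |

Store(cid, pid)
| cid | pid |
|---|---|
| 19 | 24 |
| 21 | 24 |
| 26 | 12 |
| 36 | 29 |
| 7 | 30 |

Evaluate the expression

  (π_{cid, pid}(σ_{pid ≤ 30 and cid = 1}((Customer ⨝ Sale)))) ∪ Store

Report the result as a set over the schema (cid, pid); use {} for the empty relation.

Customer ⋈ Sale (natural join on cid): {(30, 1, Nova, 20), (30, 1, Orion, 35), (40, 1, Nova, 20), (40, 1, Orion, 35), (8, 1, Nova, 20), (8, 1, Orion, 35)}
Apply σ_{pid ≤ 30 and cid = 1}; surviving tuples: {(30, 1, Nova, 20), (30, 1, Orion, 35), (8, 1, Nova, 20), (8, 1, Orion, 35)}
π_{cid, pid} gives {(1, 30), (1, 8)} (2 duplicate(s) eliminated).
Taking the union: {(1, 30), (1, 8), (19, 24), (21, 24), (26, 12), (36, 29), (7, 30)}

{(1, 30), (1, 8), (19, 24), (21, 24), (26, 12), (36, 29), (7, 30)}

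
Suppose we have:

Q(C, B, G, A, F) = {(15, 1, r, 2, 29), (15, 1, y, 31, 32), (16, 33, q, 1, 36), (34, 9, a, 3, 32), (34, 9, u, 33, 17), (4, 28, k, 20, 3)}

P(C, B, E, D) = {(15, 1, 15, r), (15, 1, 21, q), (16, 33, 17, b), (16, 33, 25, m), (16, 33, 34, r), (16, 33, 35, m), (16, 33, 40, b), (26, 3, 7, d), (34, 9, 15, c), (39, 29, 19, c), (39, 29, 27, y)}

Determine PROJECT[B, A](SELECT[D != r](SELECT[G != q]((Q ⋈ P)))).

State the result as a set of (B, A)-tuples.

Natural join on C, B: {(15, 1, r, 2, 29, 15, r), (15, 1, r, 2, 29, 21, q), (15, 1, y, 31, 32, 15, r), (15, 1, y, 31, 32, 21, q), (16, 33, q, 1, 36, 17, b), (16, 33, q, 1, 36, 25, m), (16, 33, q, 1, 36, 34, r), (16, 33, q, 1, 36, 35, m), (16, 33, q, 1, 36, 40, b), (34, 9, a, 3, 32, 15, c), (34, 9, u, 33, 17, 15, c)}
Filtering on G != q leaves {(15, 1, r, 2, 29, 15, r), (15, 1, r, 2, 29, 21, q), (15, 1, y, 31, 32, 15, r), (15, 1, y, 31, 32, 21, q), (34, 9, a, 3, 32, 15, c), (34, 9, u, 33, 17, 15, c)}.
Filtering on D != r leaves {(15, 1, r, 2, 29, 21, q), (15, 1, y, 31, 32, 21, q), (34, 9, a, 3, 32, 15, c), (34, 9, u, 33, 17, 15, c)}.
Projecting to B, A: {(1, 2), (1, 31), (9, 3), (9, 33)}

{(1, 2), (1, 31), (9, 3), (9, 33)}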